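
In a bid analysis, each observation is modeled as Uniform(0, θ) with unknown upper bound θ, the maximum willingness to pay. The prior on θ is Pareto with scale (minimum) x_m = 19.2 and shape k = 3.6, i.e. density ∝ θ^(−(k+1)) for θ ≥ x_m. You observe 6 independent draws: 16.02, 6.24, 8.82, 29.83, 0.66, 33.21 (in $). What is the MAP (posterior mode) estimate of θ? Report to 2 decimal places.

33.21

A Pareto(scale x_m, shape k) prior on the upper bound θ of Uniform(0, θ) is conjugate: posterior is Pareto(max(x_m, max xᵢ), k + n).
Sample maximum = 33.21; prior scale x_m = 19.2 → posterior scale = max = 33.21.
Posterior shape = 3.6 + 6 = 9.6.
The Pareto density is decreasing on [x_m, ∞), so the mode is x_m = 33.21.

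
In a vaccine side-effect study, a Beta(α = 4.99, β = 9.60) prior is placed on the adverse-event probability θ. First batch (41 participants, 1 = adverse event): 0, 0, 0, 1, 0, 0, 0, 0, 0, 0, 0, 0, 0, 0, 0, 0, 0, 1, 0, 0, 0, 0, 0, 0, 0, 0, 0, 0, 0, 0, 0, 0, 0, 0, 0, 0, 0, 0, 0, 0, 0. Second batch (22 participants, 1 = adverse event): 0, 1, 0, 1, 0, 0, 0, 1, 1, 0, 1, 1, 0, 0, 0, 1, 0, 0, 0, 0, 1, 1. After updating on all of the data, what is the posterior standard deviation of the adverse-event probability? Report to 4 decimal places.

The Beta prior is conjugate to a Binomial/Bernoulli likelihood; the update adds successes to α and failures to β.
After batch 1: Beta(4.99+2, 9.60+39) = Beta(6.99, 48.60).
After batch 2: Beta(6.99+9, 48.60+13) = Beta(15.99, 61.60).
Var = αβ/((α+β)²(α+β+1)) = 15.99·61.60/(77.59²·78.59) = 0.00208185; SD = √0.00208185 = 0.0456.

0.0456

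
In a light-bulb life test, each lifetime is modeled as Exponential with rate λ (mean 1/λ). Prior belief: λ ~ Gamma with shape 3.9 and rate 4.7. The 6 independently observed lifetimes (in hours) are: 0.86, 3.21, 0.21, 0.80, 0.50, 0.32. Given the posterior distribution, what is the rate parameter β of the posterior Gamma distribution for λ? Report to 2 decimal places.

With a Gamma(shape α, rate β) prior on the exponential rate λ, the posterior after n observations with total T = Σxᵢ is Gamma(α+n, β+T).
Sum of observations T = 5.90 hours; n = 6.
Posterior: Gamma(3.9+6, 4.7+5.90) = Gamma(9.9, 10.60).
Posterior β = 10.60.

10.60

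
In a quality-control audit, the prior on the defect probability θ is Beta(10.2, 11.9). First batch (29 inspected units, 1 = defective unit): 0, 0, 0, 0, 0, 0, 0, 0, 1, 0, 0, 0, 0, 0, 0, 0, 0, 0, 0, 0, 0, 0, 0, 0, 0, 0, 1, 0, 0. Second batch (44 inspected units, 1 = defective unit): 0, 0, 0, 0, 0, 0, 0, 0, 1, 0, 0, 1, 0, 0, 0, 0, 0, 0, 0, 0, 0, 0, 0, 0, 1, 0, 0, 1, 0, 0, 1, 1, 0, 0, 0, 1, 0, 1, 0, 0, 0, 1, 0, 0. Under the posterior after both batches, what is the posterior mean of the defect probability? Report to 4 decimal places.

0.2229

The Beta prior is conjugate to a Binomial/Bernoulli likelihood; the update adds successes to α and failures to β.
After batch 1: Beta(10.2+2, 11.9+27) = Beta(12.2, 38.9).
After batch 2: Beta(12.2+9, 38.9+35) = Beta(21.2, 73.9).
Posterior mean = α/(α+β) = 21.2/95.1 = 0.2229.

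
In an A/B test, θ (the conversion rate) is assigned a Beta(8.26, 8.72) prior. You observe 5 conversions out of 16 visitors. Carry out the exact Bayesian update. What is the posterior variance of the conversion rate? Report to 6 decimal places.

The Beta prior is conjugate to a Binomial/Bernoulli likelihood; the update adds successes to α and failures to β.
Posterior: Beta(α+k, β+n−k) = Beta(8.26+5, 8.72+11) = Beta(13.26, 19.72).
Var = αβ/((α+β)²(α+β+1)) = 13.26·19.72/(32.98²·33.98) = 0.007075.

0.007075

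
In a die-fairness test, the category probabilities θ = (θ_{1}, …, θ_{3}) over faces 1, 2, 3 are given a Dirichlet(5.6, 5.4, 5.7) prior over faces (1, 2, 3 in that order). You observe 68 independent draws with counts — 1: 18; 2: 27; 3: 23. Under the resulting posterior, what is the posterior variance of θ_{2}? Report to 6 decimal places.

0.002756

The Dirichlet prior is conjugate to the Multinomial likelihood: each posterior αⱼ = prior αⱼ + observed count nⱼ.
Posterior concentration: (23.6, 32.4, 28.7), total = 84.7.
Var[θ_j] = α_j(Σα−α_j)/((Σα)²(Σα+1)) = 32.4·52.3/(84.7²·85.7) = 0.002756.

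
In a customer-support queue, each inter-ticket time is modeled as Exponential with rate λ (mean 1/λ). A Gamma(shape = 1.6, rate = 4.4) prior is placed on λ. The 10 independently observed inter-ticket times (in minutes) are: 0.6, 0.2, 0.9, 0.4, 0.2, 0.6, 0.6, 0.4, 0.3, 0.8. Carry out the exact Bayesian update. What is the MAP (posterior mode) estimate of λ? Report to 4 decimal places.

1.1277

With a Gamma(shape α, rate β) prior on the exponential rate λ, the posterior after n observations with total T = Σxᵢ is Gamma(α+n, β+T).
Sum of observations T = 5.0 minutes; n = 10.
Posterior: Gamma(1.6+10, 4.4+5.0) = Gamma(11.6, 9.4).
Mode = (α−1)/β = 1.1277.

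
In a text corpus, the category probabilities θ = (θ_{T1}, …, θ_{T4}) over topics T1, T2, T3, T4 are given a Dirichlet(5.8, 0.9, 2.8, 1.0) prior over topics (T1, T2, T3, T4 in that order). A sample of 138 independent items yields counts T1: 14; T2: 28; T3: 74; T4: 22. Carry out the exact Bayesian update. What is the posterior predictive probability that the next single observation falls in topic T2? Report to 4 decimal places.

The Dirichlet prior is conjugate to the Multinomial likelihood: each posterior αⱼ = prior αⱼ + observed count nⱼ.
Posterior concentration: (19.8, 28.9, 76.8, 23.0), total = 148.5.
P(next = T2 | data) = α_{T2}/Σα = 0.1946.

0.1946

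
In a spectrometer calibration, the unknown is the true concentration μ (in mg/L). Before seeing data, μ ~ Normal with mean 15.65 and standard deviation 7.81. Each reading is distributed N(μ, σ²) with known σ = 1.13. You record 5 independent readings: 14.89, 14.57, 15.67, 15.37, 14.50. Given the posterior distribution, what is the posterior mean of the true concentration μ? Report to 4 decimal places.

15.0027

For Normal data with known variance σ², a Normal(μ₀, σ₀²) prior on μ is conjugate. Posterior precision = 1/σ₀² + n/σ²; posterior mean is the precision-weighted average of μ₀ and x̄.
Σxᵢ = 14.89 + 14.57 + 15.67 + 15.37 + 14.50 = 75, so n·x̄ = 75.
σ₀² = 7.81² = 60.9961, σ² = 1.13² = 1.2769; σ² + n·σ₀² = 1.2769 + 5·60.9961 = 306.2574.
Posterior mean = (μ₀/σ₀² + n·x̄/σ²)/(1/σ₀² + n/σ²) = (σ²·μ₀ + σ₀²·n·x̄)/(σ² + n·σ₀²) = (1.2769·15.65 + 60.9961·75)/306.2574 = 4594.690985/306.2574 = 15.0027.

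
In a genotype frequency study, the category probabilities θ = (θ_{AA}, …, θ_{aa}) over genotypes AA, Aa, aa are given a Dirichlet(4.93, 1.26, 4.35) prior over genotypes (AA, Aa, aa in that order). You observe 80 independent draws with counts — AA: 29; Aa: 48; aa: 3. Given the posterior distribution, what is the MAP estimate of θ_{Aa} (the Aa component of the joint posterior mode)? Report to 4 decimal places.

The Dirichlet prior is conjugate to the Multinomial likelihood: each posterior αⱼ = prior αⱼ + observed count nⱼ.
Posterior concentration: (33.93, 49.26, 7.35), total = 90.54.
Joint mode component: (α_{Aa}−1)/(Σα−K) = 48.26/87.54 = 0.5513.

0.5513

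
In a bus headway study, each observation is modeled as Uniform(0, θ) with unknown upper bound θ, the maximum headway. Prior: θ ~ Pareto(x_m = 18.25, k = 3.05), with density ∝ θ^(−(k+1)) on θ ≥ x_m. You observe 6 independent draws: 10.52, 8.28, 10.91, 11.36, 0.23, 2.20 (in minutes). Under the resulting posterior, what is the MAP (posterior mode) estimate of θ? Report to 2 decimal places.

A Pareto(scale x_m, shape k) prior on the upper bound θ of Uniform(0, θ) is conjugate: posterior is Pareto(max(x_m, max xᵢ), k + n).
Sample maximum = 11.36; prior scale x_m = 18.25 → posterior scale = max = 18.25.
Posterior shape = 3.05 + 6 = 9.05.
The Pareto density is decreasing on [x_m, ∞), so the mode is x_m = 18.25.

18.25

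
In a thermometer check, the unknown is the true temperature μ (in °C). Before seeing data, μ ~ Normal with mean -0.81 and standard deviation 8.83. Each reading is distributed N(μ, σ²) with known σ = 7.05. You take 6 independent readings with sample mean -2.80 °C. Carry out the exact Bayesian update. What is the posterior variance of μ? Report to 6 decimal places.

7.488174

For Normal data with known variance σ², a Normal(μ₀, σ₀²) prior on μ is conjugate. Posterior precision = 1/σ₀² + n/σ²; posterior mean is the precision-weighted average of μ₀ and x̄.
σ₀² = 8.83² = 77.9689, σ² = 7.05² = 49.7025; σ² + n·σ₀² = 49.7025 + 6·77.9689 = 517.5159.
Posterior precision = 1/σ₀² + n/σ² = 1/77.9689 + 6/49.7025 = (σ² + n·σ₀²)/(σ₀²σ²) = 517.5159/(77.9689·49.7025); posterior variance σₙ² = σ₀²σ²/(σ² + n·σ₀²) = 77.9689·49.7025/517.5159 = 7.488174.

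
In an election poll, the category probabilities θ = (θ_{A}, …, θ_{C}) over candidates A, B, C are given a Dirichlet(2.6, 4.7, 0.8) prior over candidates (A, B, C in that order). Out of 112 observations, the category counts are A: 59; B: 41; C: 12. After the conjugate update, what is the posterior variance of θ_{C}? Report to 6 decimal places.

The Dirichlet prior is conjugate to the Multinomial likelihood: each posterior αⱼ = prior αⱼ + observed count nⱼ.
Posterior concentration: (61.6, 45.7, 12.8), total = 120.1.
Var[θ_j] = α_j(Σα−α_j)/((Σα)²(Σα+1)) = 12.8·107.3/(120.1²·121.1) = 0.000786.

0.000786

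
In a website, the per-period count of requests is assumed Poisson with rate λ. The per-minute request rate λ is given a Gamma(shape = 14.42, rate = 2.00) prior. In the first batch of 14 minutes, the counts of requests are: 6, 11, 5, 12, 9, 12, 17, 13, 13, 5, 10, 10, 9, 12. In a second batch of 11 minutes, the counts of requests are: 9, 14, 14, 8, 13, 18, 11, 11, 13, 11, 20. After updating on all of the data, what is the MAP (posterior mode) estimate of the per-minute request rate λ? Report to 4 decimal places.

11.0896

With a Gamma(shape α, rate β) prior, the Poisson likelihood is conjugate: the posterior is Gamma(α + ΣXᵢ, β + n).
Batch 1: sum of counts S = 144 over n = 14 minutes.
After batch 1: Gamma(α+S, β+n) = Gamma(14.42+144, 2.00+14) = Gamma(158.42, 16.00).
Batch 2: sum of counts S = 142 over n = 11 minutes.
After batch 2: Gamma(α+S, β+n) = Gamma(158.42+142, 16.00+11) = Gamma(300.42, 27.00).
Mode of Gamma(α,β) for α≥1 is (α−1)/β = 299.42/27.00 = 11.0896.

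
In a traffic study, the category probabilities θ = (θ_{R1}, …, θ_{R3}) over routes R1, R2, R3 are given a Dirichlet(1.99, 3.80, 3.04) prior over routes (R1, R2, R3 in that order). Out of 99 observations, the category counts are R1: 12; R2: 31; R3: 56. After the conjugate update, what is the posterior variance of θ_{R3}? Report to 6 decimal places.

The Dirichlet prior is conjugate to the Multinomial likelihood: each posterior αⱼ = prior αⱼ + observed count nⱼ.
Posterior concentration: (13.99, 34.80, 59.04), total = 107.83.
Var[θ_j] = α_j(Σα−α_j)/((Σα)²(Σα+1)) = 59.04·48.79/(107.83²·108.83) = 0.002276.

0.002276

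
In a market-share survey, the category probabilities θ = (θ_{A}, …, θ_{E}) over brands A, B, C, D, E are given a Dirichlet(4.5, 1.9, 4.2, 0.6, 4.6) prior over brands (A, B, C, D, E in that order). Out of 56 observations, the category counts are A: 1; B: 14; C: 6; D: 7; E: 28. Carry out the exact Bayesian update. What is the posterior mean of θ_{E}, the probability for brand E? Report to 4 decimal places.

The Dirichlet prior is conjugate to the Multinomial likelihood: each posterior αⱼ = prior αⱼ + observed count nⱼ.
Posterior concentration: (5.5, 15.9, 10.2, 7.6, 32.6), total = 71.8.
E[θ_{E}|data] = α_{E}/Σα = 32.6/71.8 = 0.4540.

0.4540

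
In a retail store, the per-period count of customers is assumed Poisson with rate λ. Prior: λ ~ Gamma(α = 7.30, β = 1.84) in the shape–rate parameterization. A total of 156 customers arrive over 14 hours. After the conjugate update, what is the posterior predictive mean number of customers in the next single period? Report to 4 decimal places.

With a Gamma(shape α, rate β) prior, the Poisson likelihood is conjugate: the posterior is Gamma(α + ΣXᵢ, β + n).
Posterior: Gamma(α+S, β+n) = Gamma(7.30+156, 1.84+14) = Gamma(163.30, 15.84).
The predictive distribution for one future period is NegBinom with mean α/β = 10.3093.

10.3093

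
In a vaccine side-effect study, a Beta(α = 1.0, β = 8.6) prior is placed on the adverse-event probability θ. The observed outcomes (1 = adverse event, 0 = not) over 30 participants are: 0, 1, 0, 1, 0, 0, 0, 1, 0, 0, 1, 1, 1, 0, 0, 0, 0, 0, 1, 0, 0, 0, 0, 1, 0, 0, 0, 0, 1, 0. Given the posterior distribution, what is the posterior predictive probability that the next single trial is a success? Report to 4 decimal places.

The Beta prior is conjugate to a Binomial/Bernoulli likelihood; the update adds successes to α and failures to β.
Posterior: Beta(α+k, β+n−k) = Beta(1.0+9, 8.6+21) = Beta(10.0, 29.6).
For a single future Bernoulli trial, P(success | data) = α/(α+β) = 0.2525.

0.2525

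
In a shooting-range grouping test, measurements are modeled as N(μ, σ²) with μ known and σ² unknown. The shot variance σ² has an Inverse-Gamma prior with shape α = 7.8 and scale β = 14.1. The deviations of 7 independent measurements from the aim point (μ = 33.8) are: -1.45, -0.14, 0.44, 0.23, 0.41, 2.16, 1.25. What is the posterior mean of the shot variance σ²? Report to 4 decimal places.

1.7944

With known mean μ and an Inverse-Gamma(α, β) prior on σ², the Normal likelihood is conjugate: posterior is Inv-Gamma(α + n/2, β + Σ(xᵢ−μ)²/2).
Σ(xᵢ−μ)² = (-1.45)² + (-0.14)² + (0.44)² + (0.23)² + (0.41)² + (2.16)² + (1.25)² = 8.7648.
Posterior: Inv-Gamma(7.8 + 7/2, 14.1 + 8.7648/2) = Inv-Gamma(11.30, 18.48240).
E[σ²|data] = β/(α−1) = 18.48240/10.30 = 1.7944.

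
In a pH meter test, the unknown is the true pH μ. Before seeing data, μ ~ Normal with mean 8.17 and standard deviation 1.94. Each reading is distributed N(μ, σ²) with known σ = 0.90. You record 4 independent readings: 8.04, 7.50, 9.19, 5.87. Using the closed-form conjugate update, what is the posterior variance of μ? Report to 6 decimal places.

0.192161

For Normal data with known variance σ², a Normal(μ₀, σ₀²) prior on μ is conjugate. Posterior precision = 1/σ₀² + n/σ²; posterior mean is the precision-weighted average of μ₀ and x̄.
σ₀² = 1.94² = 3.7636, σ² = 0.90² = 0.81; σ² + n·σ₀² = 0.81 + 4·3.7636 = 15.8644.
Posterior precision = 1/σ₀² + n/σ² = 1/3.7636 + 4/0.81 = (σ² + n·σ₀²)/(σ₀²σ²) = 15.8644/(3.7636·0.81); posterior variance σₙ² = σ₀²σ²/(σ² + n·σ₀²) = 3.7636·0.81/15.8644 = 0.192161.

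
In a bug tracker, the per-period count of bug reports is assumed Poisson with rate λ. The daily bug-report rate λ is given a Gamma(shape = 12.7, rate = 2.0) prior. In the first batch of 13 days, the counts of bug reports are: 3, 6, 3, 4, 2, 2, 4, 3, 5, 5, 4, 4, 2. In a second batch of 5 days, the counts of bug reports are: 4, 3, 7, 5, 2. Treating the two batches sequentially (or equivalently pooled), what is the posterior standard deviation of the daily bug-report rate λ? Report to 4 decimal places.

0.4492

With a Gamma(shape α, rate β) prior, the Poisson likelihood is conjugate: the posterior is Gamma(α + ΣXᵢ, β + n).
Batch 1: sum of counts S = 47 over n = 13 days.
After batch 1: Gamma(α+S, β+n) = Gamma(12.7+47, 2.0+13) = Gamma(59.7, 15.0).
Batch 2: sum of counts S = 21 over n = 5 days.
After batch 2: Gamma(α+S, β+n) = Gamma(59.7+21, 15.0+5) = Gamma(80.7, 20.0).
SD = √α/β = √80.7/20.0 = 0.4492.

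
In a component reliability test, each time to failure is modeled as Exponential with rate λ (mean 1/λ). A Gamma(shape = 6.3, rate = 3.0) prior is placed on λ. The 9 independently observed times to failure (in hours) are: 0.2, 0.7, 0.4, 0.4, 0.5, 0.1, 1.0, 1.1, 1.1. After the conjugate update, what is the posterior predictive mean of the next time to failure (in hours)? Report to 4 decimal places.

With a Gamma(shape α, rate β) prior on the exponential rate λ, the posterior after n observations with total T = Σxᵢ is Gamma(α+n, β+T).
Sum of observations T = 5.5 hours; n = 9.
Posterior: Gamma(6.3+9, 3.0+5.5) = Gamma(15.3, 8.5).
The predictive distribution for the next observation is Lomax; its mean is β/(α−1) = 8.5/14.3 = 0.5944.

0.5944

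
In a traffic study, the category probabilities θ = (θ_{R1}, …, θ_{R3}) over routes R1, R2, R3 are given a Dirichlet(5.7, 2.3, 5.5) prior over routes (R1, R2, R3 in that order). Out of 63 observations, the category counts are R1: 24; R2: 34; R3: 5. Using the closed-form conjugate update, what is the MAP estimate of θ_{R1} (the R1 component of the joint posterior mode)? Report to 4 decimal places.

0.3905

The Dirichlet prior is conjugate to the Multinomial likelihood: each posterior αⱼ = prior αⱼ + observed count nⱼ.
Posterior concentration: (29.7, 36.3, 10.5), total = 76.5.
Joint mode component: (α_{R1}−1)/(Σα−K) = 28.7/73.5 = 0.3905.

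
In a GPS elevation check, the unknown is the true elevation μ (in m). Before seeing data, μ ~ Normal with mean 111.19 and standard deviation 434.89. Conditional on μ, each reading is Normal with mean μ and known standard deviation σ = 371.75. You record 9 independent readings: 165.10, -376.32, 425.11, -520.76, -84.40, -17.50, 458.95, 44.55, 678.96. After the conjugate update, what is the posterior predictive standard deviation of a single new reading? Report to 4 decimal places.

For Normal data with known variance σ², a Normal(μ₀, σ₀²) prior on μ is conjugate. Posterior precision = 1/σ₀² + n/σ²; posterior mean is the precision-weighted average of μ₀ and x̄.
σ₀² = 434.89² = 189129.3121, σ² = 371.75² = 138198.0625; σ² + n·σ₀² = 138198.0625 + 9·189129.3121 = 1840361.8714.
Posterior precision = 1/σ₀² + n/σ² = 1/189129.3121 + 9/138198.0625 = (σ² + n·σ₀²)/(σ₀²σ²) = 1840361.8714/(189129.3121·138198.0625); posterior variance σₙ² = σ₀²σ²/(σ² + n·σ₀²) = 189129.3121·138198.0625/1840361.8714 = 14202.263642.
Predictive variance for one new observation = σₙ² + σ² = 189129.3121·138198.0625/1840361.8714 + 138198.0625 = σ²·(σ₀² + 1840361.8714)/1840361.8714 = 138198.0625·2029491.1835/1840361.8714 = 152400.326142; SD = √(138198.0625·2029491.1835/1840361.8714) = 390.3848.

390.3848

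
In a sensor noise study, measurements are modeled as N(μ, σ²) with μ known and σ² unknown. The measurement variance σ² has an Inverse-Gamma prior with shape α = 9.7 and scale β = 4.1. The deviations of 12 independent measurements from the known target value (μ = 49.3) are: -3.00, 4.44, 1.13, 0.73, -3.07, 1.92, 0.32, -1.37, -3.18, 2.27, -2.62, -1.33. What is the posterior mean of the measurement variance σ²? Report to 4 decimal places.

With known mean μ and an Inverse-Gamma(α, β) prior on σ², the Normal likelihood is conjugate: posterior is Inv-Gamma(α + n/2, β + Σ(xᵢ−μ)²/2).
Σ(xᵢ−μ)² = (-3.00)² + (4.44)² + (1.13)² + (0.73)² + (-3.07)² + (1.92)² + (0.32)² + (-1.37)² + (-3.18)² + (2.27)² + (-2.62)² + (-1.33)² = 69.5126.
Posterior: Inv-Gamma(9.7 + 12/2, 4.1 + 69.5126/2) = Inv-Gamma(15.70, 38.85630).
E[σ²|data] = β/(α−1) = 38.85630/14.70 = 2.6433.

2.6433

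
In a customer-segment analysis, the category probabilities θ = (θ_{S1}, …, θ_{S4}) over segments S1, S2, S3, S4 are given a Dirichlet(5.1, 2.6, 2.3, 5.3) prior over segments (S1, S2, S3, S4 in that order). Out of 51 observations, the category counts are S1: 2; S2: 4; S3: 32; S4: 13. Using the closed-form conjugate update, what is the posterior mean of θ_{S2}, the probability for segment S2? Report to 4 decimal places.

0.0995

The Dirichlet prior is conjugate to the Multinomial likelihood: each posterior αⱼ = prior αⱼ + observed count nⱼ.
Posterior concentration: (7.1, 6.6, 34.3, 18.3), total = 66.3.
E[θ_{S2}|data] = α_{S2}/Σα = 6.6/66.3 = 0.0995.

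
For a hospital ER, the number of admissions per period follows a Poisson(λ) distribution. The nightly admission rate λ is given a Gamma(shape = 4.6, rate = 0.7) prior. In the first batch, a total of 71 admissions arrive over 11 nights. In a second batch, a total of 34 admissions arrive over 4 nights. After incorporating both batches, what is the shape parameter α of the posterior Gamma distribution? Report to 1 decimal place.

With a Gamma(shape α, rate β) prior, the Poisson likelihood is conjugate: the posterior is Gamma(α + ΣXᵢ, β + n).
After batch 1: Gamma(α+S, β+n) = Gamma(4.6+71, 0.7+11) = Gamma(75.6, 11.7).
After batch 2: Gamma(α+S, β+n) = Gamma(75.6+34, 11.7+4) = Gamma(109.6, 15.7).
Posterior α = 109.6.

109.6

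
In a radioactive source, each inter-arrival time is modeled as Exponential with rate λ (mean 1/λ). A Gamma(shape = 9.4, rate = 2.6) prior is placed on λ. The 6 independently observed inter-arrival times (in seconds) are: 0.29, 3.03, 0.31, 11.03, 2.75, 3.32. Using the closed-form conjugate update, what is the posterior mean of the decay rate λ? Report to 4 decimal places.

0.6601

With a Gamma(shape α, rate β) prior on the exponential rate λ, the posterior after n observations with total T = Σxᵢ is Gamma(α+n, β+T).
Sum of observations T = 20.73 seconds; n = 6.
Posterior: Gamma(9.4+6, 2.6+20.73) = Gamma(15.4, 23.33).
Posterior mean of λ = α/β = 15.4/23.33 = 0.6601.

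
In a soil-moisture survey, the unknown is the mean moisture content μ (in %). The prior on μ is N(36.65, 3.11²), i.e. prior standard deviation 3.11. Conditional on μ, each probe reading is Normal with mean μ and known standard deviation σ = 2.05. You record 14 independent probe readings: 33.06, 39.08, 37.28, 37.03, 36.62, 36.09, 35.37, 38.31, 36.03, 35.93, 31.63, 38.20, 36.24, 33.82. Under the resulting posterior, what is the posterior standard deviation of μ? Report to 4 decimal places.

For Normal data with known variance σ², a Normal(μ₀, σ₀²) prior on μ is conjugate. Posterior precision = 1/σ₀² + n/σ²; posterior mean is the precision-weighted average of μ₀ and x̄.
σ₀² = 3.11² = 9.6721, σ² = 2.05² = 4.2025; σ² + n·σ₀² = 4.2025 + 14·9.6721 = 139.6119.
Posterior precision = 1/σ₀² + n/σ² = 1/9.6721 + 14/4.2025 = (σ² + n·σ₀²)/(σ₀²σ²) = 139.6119/(9.6721·4.2025); posterior variance σₙ² = σ₀²σ²/(σ² + n·σ₀²) = 9.6721·4.2025/139.6119 = 0.291143.
Posterior SD = √σₙ² = √(9.6721·4.2025/139.6119) = 0.5396.

0.5396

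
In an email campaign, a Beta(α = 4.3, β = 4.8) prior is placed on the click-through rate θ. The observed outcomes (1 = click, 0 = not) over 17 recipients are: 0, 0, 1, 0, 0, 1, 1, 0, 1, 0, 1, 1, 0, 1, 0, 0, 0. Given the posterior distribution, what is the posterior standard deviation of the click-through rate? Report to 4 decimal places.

The Beta prior is conjugate to a Binomial/Bernoulli likelihood; the update adds successes to α and failures to β.
Posterior: Beta(α+k, β+n−k) = Beta(4.3+7, 4.8+10) = Beta(11.3, 14.8).
Var = αβ/((α+β)²(α+β+1)) = 11.3·14.8/(26.1²·27.1) = 0.00905920; SD = √0.00905920 = 0.0952.

0.0952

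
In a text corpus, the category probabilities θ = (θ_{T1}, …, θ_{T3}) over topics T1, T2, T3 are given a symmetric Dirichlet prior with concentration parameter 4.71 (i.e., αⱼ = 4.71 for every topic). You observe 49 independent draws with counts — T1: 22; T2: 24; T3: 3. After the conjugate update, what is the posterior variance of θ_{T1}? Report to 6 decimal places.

0.003806

The Dirichlet prior is conjugate to the Multinomial likelihood: each posterior αⱼ = prior αⱼ + observed count nⱼ.
Posterior concentration: (26.71, 28.71, 7.71), total = 63.13.
Var[θ_j] = α_j(Σα−α_j)/((Σα)²(Σα+1)) = 26.71·36.42/(63.13²·64.13) = 0.003806.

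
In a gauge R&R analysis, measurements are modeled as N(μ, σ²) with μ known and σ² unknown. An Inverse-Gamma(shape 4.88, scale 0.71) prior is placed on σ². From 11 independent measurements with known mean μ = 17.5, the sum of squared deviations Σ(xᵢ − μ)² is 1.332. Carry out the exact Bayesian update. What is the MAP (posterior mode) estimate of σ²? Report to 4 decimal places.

0.1209

With known mean μ and an Inverse-Gamma(α, β) prior on σ², the Normal likelihood is conjugate: posterior is Inv-Gamma(α + n/2, β + Σ(xᵢ−μ)²/2).
Posterior: Inv-Gamma(4.88 + 11/2, 0.71 + 1.332/2) = Inv-Gamma(10.38, 1.3760).
Mode = β/(α+1) = 1.3760/11.38 = 0.1209.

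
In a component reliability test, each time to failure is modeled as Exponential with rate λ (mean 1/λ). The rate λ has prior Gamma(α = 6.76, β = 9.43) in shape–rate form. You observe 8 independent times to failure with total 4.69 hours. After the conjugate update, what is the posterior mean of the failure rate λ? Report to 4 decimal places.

With a Gamma(shape α, rate β) prior on the exponential rate λ, the posterior after n observations with total T = Σxᵢ is Gamma(α+n, β+T).
Posterior: Gamma(6.76+8, 9.43+4.69) = Gamma(14.76, 14.12).
Posterior mean of λ = α/β = 14.76/14.12 = 1.0453.

1.0453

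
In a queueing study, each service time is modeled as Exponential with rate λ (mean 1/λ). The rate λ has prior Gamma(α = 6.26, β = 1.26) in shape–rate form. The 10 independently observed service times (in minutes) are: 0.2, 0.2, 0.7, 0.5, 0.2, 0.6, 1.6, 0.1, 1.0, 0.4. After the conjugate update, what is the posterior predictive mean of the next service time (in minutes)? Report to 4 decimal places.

0.4430

With a Gamma(shape α, rate β) prior on the exponential rate λ, the posterior after n observations with total T = Σxᵢ is Gamma(α+n, β+T).
Sum of observations T = 5.5 minutes; n = 10.
Posterior: Gamma(6.26+10, 1.26+5.5) = Gamma(16.26, 6.76).
The predictive distribution for the next observation is Lomax; its mean is β/(α−1) = 6.76/15.26 = 0.4430.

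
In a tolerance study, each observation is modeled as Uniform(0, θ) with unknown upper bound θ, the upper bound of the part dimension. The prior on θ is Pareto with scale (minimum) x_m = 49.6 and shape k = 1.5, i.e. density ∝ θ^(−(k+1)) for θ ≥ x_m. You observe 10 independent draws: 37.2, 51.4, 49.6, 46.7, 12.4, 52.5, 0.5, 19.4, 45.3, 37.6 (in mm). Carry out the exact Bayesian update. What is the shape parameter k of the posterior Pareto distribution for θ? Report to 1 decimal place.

A Pareto(scale x_m, shape k) prior on the upper bound θ of Uniform(0, θ) is conjugate: posterior is Pareto(max(x_m, max xᵢ), k + n).
Sample maximum = 52.5; prior scale x_m = 49.6 → posterior scale = max = 52.5.
Posterior shape = 1.5 + 10 = 11.5.
Posterior shape k = 11.5.

11.5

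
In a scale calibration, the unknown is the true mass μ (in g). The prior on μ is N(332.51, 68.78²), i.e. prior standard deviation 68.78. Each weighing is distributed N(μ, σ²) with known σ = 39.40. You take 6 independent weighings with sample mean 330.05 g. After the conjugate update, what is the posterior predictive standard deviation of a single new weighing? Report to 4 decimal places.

42.3989

For Normal data with known variance σ², a Normal(μ₀, σ₀²) prior on μ is conjugate. Posterior precision = 1/σ₀² + n/σ²; posterior mean is the precision-weighted average of μ₀ and x̄.
σ₀² = 68.78² = 4730.6884, σ² = 39.40² = 1552.36; σ² + n·σ₀² = 1552.36 + 6·4730.6884 = 29936.4904.
Posterior precision = 1/σ₀² + n/σ² = 1/4730.6884 + 6/1552.36 = (σ² + n·σ₀²)/(σ₀²σ²) = 29936.4904/(4730.6884·1552.36); posterior variance σₙ² = σ₀²σ²/(σ² + n·σ₀²) = 4730.6884·1552.36/29936.4904 = 245.310367.
Predictive variance for one new observation = σₙ² + σ² = 4730.6884·1552.36/29936.4904 + 1552.36 = σ²·(σ₀² + 29936.4904)/29936.4904 = 1552.36·34667.1788/29936.4904 = 1797.670367; SD = √(1552.36·34667.1788/29936.4904) = 42.3989.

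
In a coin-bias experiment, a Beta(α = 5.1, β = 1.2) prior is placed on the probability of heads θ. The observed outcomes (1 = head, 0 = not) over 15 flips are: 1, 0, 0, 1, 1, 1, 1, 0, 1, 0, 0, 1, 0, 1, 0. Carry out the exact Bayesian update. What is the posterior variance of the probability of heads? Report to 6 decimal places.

The Beta prior is conjugate to a Binomial/Bernoulli likelihood; the update adds successes to α and failures to β.
Posterior: Beta(α+k, β+n−k) = Beta(5.1+8, 1.2+7) = Beta(13.1, 8.2).
Var = αβ/((α+β)²(α+β+1)) = 13.1·8.2/(21.3²·22.3) = 0.010617.

0.010617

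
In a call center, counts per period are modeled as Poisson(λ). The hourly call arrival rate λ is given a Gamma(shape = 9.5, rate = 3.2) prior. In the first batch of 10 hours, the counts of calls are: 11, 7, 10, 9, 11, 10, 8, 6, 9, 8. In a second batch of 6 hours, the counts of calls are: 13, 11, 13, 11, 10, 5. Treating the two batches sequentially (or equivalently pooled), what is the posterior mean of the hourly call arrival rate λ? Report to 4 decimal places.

With a Gamma(shape α, rate β) prior, the Poisson likelihood is conjugate: the posterior is Gamma(α + ΣXᵢ, β + n).
Batch 1: sum of counts S = 89 over n = 10 hours.
After batch 1: Gamma(α+S, β+n) = Gamma(9.5+89, 3.2+10) = Gamma(98.5, 13.2).
Batch 2: sum of counts S = 63 over n = 6 hours.
After batch 2: Gamma(α+S, β+n) = Gamma(98.5+63, 13.2+6) = Gamma(161.5, 19.2).
Posterior mean = α/β = 161.5/19.2 = 8.4115.

8.4115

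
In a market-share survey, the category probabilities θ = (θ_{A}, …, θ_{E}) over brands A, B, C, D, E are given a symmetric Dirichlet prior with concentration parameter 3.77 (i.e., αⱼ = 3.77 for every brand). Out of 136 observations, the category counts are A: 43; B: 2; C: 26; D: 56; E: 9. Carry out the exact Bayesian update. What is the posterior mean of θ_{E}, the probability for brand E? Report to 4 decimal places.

The Dirichlet prior is conjugate to the Multinomial likelihood: each posterior αⱼ = prior αⱼ + observed count nⱼ.
Posterior concentration: (46.77, 5.77, 29.77, 59.77, 12.77), total = 154.85.
E[θ_{E}|data] = α_{E}/Σα = 12.77/154.85 = 0.0825.

0.0825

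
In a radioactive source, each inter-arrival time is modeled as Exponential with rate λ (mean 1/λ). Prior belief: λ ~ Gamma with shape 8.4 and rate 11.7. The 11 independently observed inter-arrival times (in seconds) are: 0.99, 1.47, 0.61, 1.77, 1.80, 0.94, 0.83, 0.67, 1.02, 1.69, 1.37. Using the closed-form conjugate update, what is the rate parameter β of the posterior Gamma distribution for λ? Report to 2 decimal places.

24.86

With a Gamma(shape α, rate β) prior on the exponential rate λ, the posterior after n observations with total T = Σxᵢ is Gamma(α+n, β+T).
Sum of observations T = 13.16 seconds; n = 11.
Posterior: Gamma(8.4+11, 11.7+13.16) = Gamma(19.4, 24.86).
Posterior β = 24.86.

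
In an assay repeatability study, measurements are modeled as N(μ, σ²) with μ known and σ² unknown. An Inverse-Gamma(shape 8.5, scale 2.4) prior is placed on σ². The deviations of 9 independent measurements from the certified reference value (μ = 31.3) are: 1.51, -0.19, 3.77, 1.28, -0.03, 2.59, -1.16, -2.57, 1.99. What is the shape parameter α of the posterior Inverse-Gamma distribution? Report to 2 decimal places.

13.00

With known mean μ and an Inverse-Gamma(α, β) prior on σ², the Normal likelihood is conjugate: posterior is Inv-Gamma(α + n/2, β + Σ(xᵢ−μ)²/2).
Σ(xᵢ−μ)² = (1.51)² + (-0.19)² + (3.77)² + (1.28)² + (-0.03)² + (2.59)² + (-1.16)² + (-2.57)² + (1.99)² = 36.7871.
Posterior: Inv-Gamma(8.5 + 9/2, 2.4 + 36.7871/2) = Inv-Gamma(13.00, 20.79355).
Posterior α = 13.00.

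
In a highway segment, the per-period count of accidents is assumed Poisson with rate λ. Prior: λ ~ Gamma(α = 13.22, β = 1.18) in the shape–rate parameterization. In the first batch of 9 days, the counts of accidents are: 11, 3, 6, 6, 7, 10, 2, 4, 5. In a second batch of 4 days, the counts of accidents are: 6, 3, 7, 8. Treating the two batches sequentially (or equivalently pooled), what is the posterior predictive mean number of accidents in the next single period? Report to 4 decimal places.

With a Gamma(shape α, rate β) prior, the Poisson likelihood is conjugate: the posterior is Gamma(α + ΣXᵢ, β + n).
Batch 1: sum of counts S = 54 over n = 9 days.
After batch 1: Gamma(α+S, β+n) = Gamma(13.22+54, 1.18+9) = Gamma(67.22, 10.18).
Batch 2: sum of counts S = 24 over n = 4 days.
After batch 2: Gamma(α+S, β+n) = Gamma(67.22+24, 10.18+4) = Gamma(91.22, 14.18).
The predictive distribution for one future period is NegBinom with mean α/β = 6.4330.

6.4330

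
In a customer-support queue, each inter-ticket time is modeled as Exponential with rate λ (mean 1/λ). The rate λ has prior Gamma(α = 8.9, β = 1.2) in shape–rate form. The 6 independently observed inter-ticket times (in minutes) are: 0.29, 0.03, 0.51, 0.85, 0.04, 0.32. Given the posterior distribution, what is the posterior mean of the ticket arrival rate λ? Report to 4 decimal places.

With a Gamma(shape α, rate β) prior on the exponential rate λ, the posterior after n observations with total T = Σxᵢ is Gamma(α+n, β+T).
Sum of observations T = 2.04 minutes; n = 6.
Posterior: Gamma(8.9+6, 1.2+2.04) = Gamma(14.9, 3.24).
Posterior mean of λ = α/β = 14.9/3.24 = 4.5988.

4.5988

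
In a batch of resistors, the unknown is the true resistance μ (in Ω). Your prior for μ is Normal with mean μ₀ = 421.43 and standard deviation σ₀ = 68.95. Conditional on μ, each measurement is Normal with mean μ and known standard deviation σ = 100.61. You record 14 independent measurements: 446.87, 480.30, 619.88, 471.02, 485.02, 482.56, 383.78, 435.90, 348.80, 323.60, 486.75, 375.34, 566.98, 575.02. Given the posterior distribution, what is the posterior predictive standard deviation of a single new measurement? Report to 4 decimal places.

For Normal data with known variance σ², a Normal(μ₀, σ₀²) prior on μ is conjugate. Posterior precision = 1/σ₀² + n/σ²; posterior mean is the precision-weighted average of μ₀ and x̄.
σ₀² = 68.95² = 4754.1025, σ² = 100.61² = 10122.3721; σ² + n·σ₀² = 10122.3721 + 14·4754.1025 = 76679.8071.
Posterior precision = 1/σ₀² + n/σ² = 1/4754.1025 + 14/10122.3721 = (σ² + n·σ₀²)/(σ₀²σ²) = 76679.8071/(4754.1025·10122.3721); posterior variance σₙ² = σ₀²σ²/(σ² + n·σ₀²) = 4754.1025·10122.3721/76679.8071 = 627.581059.
Predictive variance for one new observation = σₙ² + σ² = 4754.1025·10122.3721/76679.8071 + 10122.3721 = σ²·(σ₀² + 76679.8071)/76679.8071 = 10122.3721·81433.9096/76679.8071 = 10749.953159; SD = √(10122.3721·81433.9096/76679.8071) = 103.6820.

103.6820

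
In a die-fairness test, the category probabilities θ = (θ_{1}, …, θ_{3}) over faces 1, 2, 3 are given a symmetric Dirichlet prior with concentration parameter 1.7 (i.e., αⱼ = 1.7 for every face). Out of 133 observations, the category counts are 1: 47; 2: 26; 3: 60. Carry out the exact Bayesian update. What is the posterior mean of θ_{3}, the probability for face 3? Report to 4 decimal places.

0.4468

The Dirichlet prior is conjugate to the Multinomial likelihood: each posterior αⱼ = prior αⱼ + observed count nⱼ.
Posterior concentration: (48.7, 27.7, 61.7), total = 138.1.
E[θ_{3}|data] = α_{3}/Σα = 61.7/138.1 = 0.4468.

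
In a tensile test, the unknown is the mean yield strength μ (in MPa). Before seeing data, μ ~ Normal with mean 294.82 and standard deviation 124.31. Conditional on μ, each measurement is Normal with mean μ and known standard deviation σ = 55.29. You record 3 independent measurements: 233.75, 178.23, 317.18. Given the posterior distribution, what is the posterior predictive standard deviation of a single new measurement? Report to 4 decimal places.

63.3478

For Normal data with known variance σ², a Normal(μ₀, σ₀²) prior on μ is conjugate. Posterior precision = 1/σ₀² + n/σ²; posterior mean is the precision-weighted average of μ₀ and x̄.
σ₀² = 124.31² = 15452.9761, σ² = 55.29² = 3056.9841; σ² + n·σ₀² = 3056.9841 + 3·15452.9761 = 49415.9124.
Posterior precision = 1/σ₀² + n/σ² = 1/15452.9761 + 3/3056.9841 = (σ² + n·σ₀²)/(σ₀²σ²) = 49415.9124/(15452.9761·3056.9841); posterior variance σₙ² = σ₀²σ²/(σ² + n·σ₀²) = 15452.9761·3056.9841/49415.9124 = 955.957301.
Predictive variance for one new observation = σₙ² + σ² = 15452.9761·3056.9841/49415.9124 + 3056.9841 = σ²·(σ₀² + 49415.9124)/49415.9124 = 3056.9841·64868.8885/49415.9124 = 4012.941401; SD = √(3056.9841·64868.8885/49415.9124) = 63.3478.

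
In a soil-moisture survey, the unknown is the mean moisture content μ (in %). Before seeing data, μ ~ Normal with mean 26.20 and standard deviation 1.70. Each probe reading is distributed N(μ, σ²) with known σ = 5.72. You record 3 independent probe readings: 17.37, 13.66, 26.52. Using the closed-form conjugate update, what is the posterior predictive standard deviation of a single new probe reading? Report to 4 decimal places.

5.9163

For Normal data with known variance σ², a Normal(μ₀, σ₀²) prior on μ is conjugate. Posterior precision = 1/σ₀² + n/σ²; posterior mean is the precision-weighted average of μ₀ and x̄.
σ₀² = 1.70² = 2.89, σ² = 5.72² = 32.7184; σ² + n·σ₀² = 32.7184 + 3·2.89 = 41.3884.
Posterior precision = 1/σ₀² + n/σ² = 1/2.89 + 3/32.7184 = (σ² + n·σ₀²)/(σ₀²σ²) = 41.3884/(2.89·32.7184); posterior variance σₙ² = σ₀²σ²/(σ² + n·σ₀²) = 2.89·32.7184/41.3884 = 2.284606.
Predictive variance for one new observation = σₙ² + σ² = 2.89·32.7184/41.3884 + 32.7184 = σ²·(σ₀² + 41.3884)/41.3884 = 32.7184·44.2784/41.3884 = 35.003006; SD = √(32.7184·44.2784/41.3884) = 5.9163.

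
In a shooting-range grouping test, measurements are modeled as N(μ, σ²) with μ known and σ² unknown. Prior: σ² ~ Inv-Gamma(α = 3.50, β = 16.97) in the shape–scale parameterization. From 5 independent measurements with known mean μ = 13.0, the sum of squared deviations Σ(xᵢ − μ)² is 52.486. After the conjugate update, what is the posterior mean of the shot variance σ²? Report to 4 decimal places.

8.6426

With known mean μ and an Inverse-Gamma(α, β) prior on σ², the Normal likelihood is conjugate: posterior is Inv-Gamma(α + n/2, β + Σ(xᵢ−μ)²/2).
Posterior: Inv-Gamma(3.50 + 5/2, 16.97 + 52.486/2) = Inv-Gamma(6.00, 43.2130).
E[σ²|data] = β/(α−1) = 43.2130/5.00 = 8.6426.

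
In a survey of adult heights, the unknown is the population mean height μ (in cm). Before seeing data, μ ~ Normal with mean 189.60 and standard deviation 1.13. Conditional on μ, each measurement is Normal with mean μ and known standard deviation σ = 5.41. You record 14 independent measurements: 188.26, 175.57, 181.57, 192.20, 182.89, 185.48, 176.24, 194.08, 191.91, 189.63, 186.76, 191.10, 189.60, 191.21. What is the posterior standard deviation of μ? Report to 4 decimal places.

0.8903

For Normal data with known variance σ², a Normal(μ₀, σ₀²) prior on μ is conjugate. Posterior precision = 1/σ₀² + n/σ²; posterior mean is the precision-weighted average of μ₀ and x̄.
σ₀² = 1.13² = 1.2769, σ² = 5.41² = 29.2681; σ² + n·σ₀² = 29.2681 + 14·1.2769 = 47.1447.
Posterior precision = 1/σ₀² + n/σ² = 1/1.2769 + 14/29.2681 = (σ² + n·σ₀²)/(σ₀²σ²) = 47.1447/(1.2769·29.2681); posterior variance σₙ² = σ₀²σ²/(σ² + n·σ₀²) = 1.2769·29.2681/47.1447 = 0.792718.
Posterior SD = √σₙ² = √(1.2769·29.2681/47.1447) = 0.8903.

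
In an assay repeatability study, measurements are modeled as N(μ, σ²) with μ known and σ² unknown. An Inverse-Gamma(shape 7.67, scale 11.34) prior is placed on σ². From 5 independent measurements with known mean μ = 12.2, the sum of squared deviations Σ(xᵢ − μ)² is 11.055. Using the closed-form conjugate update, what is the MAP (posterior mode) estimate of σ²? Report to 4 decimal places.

1.5101

With known mean μ and an Inverse-Gamma(α, β) prior on σ², the Normal likelihood is conjugate: posterior is Inv-Gamma(α + n/2, β + Σ(xᵢ−μ)²/2).
Posterior: Inv-Gamma(7.67 + 5/2, 11.34 + 11.055/2) = Inv-Gamma(10.17, 16.8675).
Mode = β/(α+1) = 16.8675/11.17 = 1.5101.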